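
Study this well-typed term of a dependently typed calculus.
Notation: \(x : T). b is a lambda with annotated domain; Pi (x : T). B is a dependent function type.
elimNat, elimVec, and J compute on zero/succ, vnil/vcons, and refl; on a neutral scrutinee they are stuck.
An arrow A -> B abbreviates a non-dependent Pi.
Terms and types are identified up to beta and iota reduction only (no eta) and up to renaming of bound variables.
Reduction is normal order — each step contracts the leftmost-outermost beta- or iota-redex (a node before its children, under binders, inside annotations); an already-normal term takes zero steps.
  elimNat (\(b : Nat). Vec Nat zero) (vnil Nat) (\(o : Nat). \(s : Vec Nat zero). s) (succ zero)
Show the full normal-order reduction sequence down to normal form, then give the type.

reduction (normal order):
  elimNat (\(b : Nat). Vec Nat zero) (vnil Nat) (\(o : Nat). \(s : Vec Nat zero). s) (succ zero)
  ~> (\(b : Nat). \(o : Vec Nat zero). o) zero (elimNat (\(s : Nat). Vec Nat zero) (vnil Nat) (\(i : Nat). \(ν : Vec Nat zero). ν) zero)
  ~> (\(b : Vec Nat zero). b) (elimNat (\(o : Nat). Vec Nat zero) (vnil Nat) (\(s : Nat). \(i : Vec Nat zero). i) zero)
  ~> elimNat (\(b : Nat). Vec Nat zero) (vnil Nat) (\(o : Nat). \(s : Vec Nat zero). s) zero
  ~> vnil Nat
type:
  Vec Nat zero


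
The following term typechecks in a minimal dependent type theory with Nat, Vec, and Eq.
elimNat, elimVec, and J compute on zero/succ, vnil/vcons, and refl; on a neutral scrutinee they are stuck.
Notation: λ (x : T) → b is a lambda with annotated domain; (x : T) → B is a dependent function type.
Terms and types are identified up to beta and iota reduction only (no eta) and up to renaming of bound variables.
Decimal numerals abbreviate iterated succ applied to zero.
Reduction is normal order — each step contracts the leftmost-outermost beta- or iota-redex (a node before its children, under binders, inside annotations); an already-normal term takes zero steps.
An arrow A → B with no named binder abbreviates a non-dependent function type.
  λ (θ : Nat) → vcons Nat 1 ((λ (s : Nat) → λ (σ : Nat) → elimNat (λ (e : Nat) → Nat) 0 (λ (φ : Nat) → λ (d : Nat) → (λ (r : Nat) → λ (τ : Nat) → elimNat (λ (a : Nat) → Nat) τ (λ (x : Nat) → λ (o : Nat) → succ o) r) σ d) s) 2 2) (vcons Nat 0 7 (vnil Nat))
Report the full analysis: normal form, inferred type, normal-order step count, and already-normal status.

resulting normal form:
  λ (θ : Nat) → vcons Nat 1 4 (vcons Nat 0 7 (vnil Nat))
the term's type:
  Nat → Vec Nat 2
reduction steps (normal order): 27
started in normal form: no
first contracted redex: a beta-redex


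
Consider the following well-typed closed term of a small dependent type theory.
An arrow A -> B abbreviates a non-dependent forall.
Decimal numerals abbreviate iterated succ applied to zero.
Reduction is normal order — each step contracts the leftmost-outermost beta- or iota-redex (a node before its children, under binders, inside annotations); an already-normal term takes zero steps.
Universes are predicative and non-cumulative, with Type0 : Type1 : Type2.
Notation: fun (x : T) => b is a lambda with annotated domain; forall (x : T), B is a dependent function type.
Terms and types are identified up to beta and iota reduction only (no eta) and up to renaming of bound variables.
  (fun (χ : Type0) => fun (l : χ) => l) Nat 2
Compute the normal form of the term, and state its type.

resulting normal form:
  2
the term's type:
  Nat
observation: the leftmost-outermost redex is a beta-redex, and normalization takes 2 steps.


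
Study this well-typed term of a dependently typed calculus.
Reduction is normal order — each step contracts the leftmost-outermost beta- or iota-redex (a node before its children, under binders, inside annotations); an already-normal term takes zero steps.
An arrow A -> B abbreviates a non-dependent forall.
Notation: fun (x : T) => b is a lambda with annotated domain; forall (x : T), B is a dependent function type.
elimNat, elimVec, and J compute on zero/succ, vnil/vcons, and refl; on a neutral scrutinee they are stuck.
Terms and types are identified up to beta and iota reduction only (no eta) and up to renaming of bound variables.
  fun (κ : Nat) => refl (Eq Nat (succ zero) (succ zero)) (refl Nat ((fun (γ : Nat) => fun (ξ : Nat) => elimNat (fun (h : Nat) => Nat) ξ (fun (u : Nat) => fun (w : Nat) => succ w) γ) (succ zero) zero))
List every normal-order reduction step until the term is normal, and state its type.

reduction (normal order):
  fun (κ : Nat) => refl (Eq Nat (succ zero) (succ zero)) (refl Nat ((fun (γ : Nat) => fun (ξ : Nat) => elimNat (fun (h : Nat) => Nat) ξ (fun (u : Nat) => fun (w : Nat) => succ w) γ) (succ zero) zero))
  ~> fun (κ : Nat) => refl (Eq Nat (succ zero) (succ zero)) (refl Nat ((fun (γ : Nat) => elimNat (fun (ξ : Nat) => Nat) γ (fun (h : Nat) => fun (u : Nat) => succ u) (succ zero)) zero))
  ~> fun (κ : Nat) => refl (Eq Nat (succ zero) (succ zero)) (refl Nat (elimNat (fun (γ : Nat) => Nat) zero (fun (ξ : Nat) => fun (h : Nat) => succ h) (succ zero)))
  ~> fun (κ : Nat) => refl (Eq Nat (succ zero) (succ zero)) (refl Nat ((fun (γ : Nat) => fun (ξ : Nat) => succ ξ) zero (elimNat (fun (h : Nat) => Nat) zero (fun (u : Nat) => fun (w : Nat) => succ w) zero)))
  ~> fun (κ : Nat) => refl (Eq Nat (succ zero) (succ zero)) (refl Nat ((fun (γ : Nat) => succ γ) (elimNat (fun (ξ : Nat) => Nat) zero (fun (h : Nat) => fun (u : Nat) => succ u) zero)))
  ~> fun (κ : Nat) => refl (Eq Nat (succ zero) (succ zero)) (refl Nat (succ (elimNat (fun (γ : Nat) => Nat) zero (fun (ξ : Nat) => fun (h : Nat) => succ h) zero)))
  ~> fun (κ : Nat) => refl (Eq Nat (succ zero) (succ zero)) (refl Nat (succ zero))
type:
  Nat -> Eq (Eq Nat (succ zero) (succ zero)) (refl Nat (succ zero)) (refl Nat (succ zero))


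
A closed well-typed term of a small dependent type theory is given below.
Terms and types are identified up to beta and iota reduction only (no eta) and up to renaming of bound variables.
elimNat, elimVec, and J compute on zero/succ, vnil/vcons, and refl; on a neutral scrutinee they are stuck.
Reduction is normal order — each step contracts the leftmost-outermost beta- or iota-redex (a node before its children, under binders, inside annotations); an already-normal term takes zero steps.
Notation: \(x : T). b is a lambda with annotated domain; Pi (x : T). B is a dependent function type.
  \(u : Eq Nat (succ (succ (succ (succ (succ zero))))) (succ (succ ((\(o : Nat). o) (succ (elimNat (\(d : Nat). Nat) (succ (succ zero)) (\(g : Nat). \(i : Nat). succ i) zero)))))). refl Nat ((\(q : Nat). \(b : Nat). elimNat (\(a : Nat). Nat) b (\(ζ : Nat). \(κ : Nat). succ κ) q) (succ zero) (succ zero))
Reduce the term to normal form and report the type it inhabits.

normal form:
  \(u : Eq Nat (succ (succ (succ (succ (succ zero))))) (succ (succ (succ (succ (succ zero)))))). refl Nat (succ (succ zero))
the term's type:
  Pi (u : Eq Nat (succ (succ (succ (succ (succ zero))))) (succ (succ (succ (succ (succ zero)))))). Eq Nat (succ (succ zero)) (succ (succ zero))
observation: reduction starts at a beta-redex, and 8 normal-order steps reach the normal form.


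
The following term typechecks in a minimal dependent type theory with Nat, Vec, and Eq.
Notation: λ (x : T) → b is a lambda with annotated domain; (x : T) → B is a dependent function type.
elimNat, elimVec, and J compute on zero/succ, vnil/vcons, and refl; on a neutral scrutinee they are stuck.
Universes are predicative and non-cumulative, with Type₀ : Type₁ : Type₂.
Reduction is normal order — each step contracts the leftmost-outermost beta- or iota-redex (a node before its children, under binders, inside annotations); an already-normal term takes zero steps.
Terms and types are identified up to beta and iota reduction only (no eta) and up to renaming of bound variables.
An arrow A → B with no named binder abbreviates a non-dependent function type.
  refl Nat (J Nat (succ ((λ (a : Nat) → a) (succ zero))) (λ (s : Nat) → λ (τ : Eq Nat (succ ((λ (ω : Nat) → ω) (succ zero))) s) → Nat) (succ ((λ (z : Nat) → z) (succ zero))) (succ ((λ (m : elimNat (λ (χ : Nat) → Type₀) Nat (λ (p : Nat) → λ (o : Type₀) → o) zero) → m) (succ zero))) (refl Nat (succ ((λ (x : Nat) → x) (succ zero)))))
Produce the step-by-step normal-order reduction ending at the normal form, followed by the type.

reduction (normal order):
  refl Nat (J Nat (succ ((λ (a : Nat) → a) (succ zero))) (λ (s : Nat) → λ (τ : Eq Nat (succ ((λ (ω : Nat) → ω) (succ zero))) s) → Nat) (succ ((λ (z : Nat) → z) (succ zero))) (succ ((λ (m : elimNat (λ (χ : Nat) → Type₀) Nat (λ (p : Nat) → λ (o : Type₀) → o) zero) → m) (succ zero))) (refl Nat (succ ((λ (x : Nat) → x) (succ zero)))))
  ~> refl Nat (succ ((λ (a : Nat) → a) (succ zero)))
  ~> refl Nat (succ (succ zero))
the term's type:
  Eq Nat (succ (succ zero)) (succ (succ zero))


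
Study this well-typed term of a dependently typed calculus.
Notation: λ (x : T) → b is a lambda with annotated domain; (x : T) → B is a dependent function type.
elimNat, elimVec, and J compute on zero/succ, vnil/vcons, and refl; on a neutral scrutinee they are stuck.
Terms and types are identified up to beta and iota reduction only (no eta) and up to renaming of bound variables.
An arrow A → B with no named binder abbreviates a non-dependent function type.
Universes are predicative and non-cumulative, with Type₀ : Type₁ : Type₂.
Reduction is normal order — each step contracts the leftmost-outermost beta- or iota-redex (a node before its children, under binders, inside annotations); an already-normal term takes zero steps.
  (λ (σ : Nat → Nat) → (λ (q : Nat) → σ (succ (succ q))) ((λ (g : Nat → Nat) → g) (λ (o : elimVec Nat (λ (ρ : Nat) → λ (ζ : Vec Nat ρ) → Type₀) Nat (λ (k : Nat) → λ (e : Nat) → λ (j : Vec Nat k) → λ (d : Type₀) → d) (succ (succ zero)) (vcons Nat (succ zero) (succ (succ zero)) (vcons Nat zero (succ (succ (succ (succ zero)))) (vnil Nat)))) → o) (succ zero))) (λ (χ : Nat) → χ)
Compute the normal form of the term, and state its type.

resulting normal form:
  succ (succ (succ zero))
the term's type:
  Nat
observation: 5 normal-order steps separate the term from its normal form.


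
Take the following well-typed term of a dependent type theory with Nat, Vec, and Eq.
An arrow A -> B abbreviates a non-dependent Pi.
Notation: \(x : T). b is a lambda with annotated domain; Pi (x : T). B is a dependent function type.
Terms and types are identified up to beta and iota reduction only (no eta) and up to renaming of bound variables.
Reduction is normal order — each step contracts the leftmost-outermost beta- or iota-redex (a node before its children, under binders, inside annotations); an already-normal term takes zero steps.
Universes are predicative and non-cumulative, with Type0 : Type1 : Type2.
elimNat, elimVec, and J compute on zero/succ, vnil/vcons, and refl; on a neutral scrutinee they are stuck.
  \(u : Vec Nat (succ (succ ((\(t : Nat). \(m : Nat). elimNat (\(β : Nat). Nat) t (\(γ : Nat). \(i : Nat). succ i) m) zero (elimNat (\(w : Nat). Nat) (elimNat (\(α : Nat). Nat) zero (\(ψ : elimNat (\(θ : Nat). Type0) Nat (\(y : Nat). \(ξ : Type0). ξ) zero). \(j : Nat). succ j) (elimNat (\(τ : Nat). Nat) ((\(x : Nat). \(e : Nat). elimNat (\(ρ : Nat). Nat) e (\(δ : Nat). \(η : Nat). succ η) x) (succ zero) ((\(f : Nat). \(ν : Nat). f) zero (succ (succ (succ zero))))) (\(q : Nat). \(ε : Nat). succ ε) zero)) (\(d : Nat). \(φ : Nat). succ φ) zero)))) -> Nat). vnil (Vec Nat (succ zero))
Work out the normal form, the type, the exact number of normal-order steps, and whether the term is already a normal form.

resulting normal form:
  \(u : Vec Nat (succ (succ (succ zero))) -> Nat). vnil (Vec Nat (succ zero))
the term's type:
  (Vec Nat (succ (succ (succ zero))) -> Nat) -> Vec (Vec Nat (succ zero)) zero
steps to reach normal form (normal order): 21
term was already normal: no
first redex: a beta-redex


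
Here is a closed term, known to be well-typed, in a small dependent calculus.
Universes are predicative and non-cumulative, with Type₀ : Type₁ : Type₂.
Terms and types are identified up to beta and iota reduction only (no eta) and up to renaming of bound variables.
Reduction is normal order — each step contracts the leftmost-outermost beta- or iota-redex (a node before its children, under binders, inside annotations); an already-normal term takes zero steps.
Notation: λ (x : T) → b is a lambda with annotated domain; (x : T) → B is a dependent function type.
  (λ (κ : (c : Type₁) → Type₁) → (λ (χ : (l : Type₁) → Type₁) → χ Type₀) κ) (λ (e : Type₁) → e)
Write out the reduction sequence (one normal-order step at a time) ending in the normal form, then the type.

normal-order reduction sequence:
  (λ (κ : (c : Type₁) → Type₁) → (λ (χ : (l : Type₁) → Type₁) → χ Type₀) κ) (λ (e : Type₁) → e)
  ~> (λ (κ : (c : Type₁) → Type₁) → κ Type₀) (λ (χ : Type₁) → χ)
  ~> (λ (κ : Type₁) → κ) Type₀
  ~> Type₀
the term's type:
  Type₁


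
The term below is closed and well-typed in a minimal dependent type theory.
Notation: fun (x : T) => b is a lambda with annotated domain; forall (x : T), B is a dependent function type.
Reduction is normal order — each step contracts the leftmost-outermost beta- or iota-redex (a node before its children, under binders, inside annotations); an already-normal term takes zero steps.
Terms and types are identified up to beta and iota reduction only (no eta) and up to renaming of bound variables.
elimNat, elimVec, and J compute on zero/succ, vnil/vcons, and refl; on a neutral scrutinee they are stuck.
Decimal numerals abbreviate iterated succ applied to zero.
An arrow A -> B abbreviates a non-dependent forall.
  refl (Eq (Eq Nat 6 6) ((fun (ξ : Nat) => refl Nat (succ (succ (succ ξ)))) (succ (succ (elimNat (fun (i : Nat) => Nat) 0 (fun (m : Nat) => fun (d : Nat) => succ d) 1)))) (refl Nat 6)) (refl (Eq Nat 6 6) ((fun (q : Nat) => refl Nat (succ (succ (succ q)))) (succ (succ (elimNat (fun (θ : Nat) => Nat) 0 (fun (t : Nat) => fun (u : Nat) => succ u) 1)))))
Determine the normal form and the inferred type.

reduced normal form:
  refl (Eq (Eq Nat 6 6) (refl Nat 6) (refl Nat 6)) (refl (Eq Nat 6 6) (refl Nat 6))
inferred type:
  Eq (Eq (Eq Nat 6 6) (refl Nat 6) (refl Nat 6)) (refl (Eq Nat 6 6) (refl Nat 6)) (refl (Eq Nat 6 6) (refl Nat 6))
observation: 10 normal-order steps separate the term from its normal form.


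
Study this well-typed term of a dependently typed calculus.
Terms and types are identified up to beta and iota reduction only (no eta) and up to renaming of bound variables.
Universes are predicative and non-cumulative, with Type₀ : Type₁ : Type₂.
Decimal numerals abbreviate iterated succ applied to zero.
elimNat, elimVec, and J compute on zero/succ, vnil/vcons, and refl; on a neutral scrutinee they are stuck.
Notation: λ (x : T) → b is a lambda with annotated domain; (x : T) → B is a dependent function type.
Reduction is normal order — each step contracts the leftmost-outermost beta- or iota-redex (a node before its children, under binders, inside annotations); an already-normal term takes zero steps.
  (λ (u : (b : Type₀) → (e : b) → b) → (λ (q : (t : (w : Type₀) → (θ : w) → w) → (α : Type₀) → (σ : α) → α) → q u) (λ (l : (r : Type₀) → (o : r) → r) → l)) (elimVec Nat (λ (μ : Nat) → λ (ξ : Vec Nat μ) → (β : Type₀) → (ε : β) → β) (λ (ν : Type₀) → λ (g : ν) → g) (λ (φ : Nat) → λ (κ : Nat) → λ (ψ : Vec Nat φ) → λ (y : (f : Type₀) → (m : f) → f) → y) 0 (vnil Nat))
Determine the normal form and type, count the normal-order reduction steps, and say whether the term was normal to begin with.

normal form:
  λ (u : Type₀) → λ (b : u) → b
the term's type:
  (u : Type₀) → (b : u) → u
normal-order step count: 4
already normal: no
first contracted redex: a beta-redex


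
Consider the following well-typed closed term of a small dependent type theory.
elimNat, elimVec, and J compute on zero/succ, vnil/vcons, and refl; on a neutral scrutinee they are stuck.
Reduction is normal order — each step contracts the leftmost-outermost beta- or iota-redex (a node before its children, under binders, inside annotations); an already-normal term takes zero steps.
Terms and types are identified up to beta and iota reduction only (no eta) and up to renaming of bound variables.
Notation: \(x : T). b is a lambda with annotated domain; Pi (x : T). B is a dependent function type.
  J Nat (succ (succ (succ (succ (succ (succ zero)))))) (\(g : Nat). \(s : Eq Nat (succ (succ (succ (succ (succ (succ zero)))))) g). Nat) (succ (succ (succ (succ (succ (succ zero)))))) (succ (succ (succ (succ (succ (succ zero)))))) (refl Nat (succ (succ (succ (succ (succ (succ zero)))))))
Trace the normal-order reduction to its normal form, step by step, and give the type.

reduction (normal order):
  J Nat (succ (succ (succ (succ (succ (succ zero)))))) (\(g : Nat). \(s : Eq Nat (succ (succ (succ (succ (succ (succ zero)))))) g). Nat) (succ (succ (succ (succ (succ (succ zero)))))) (succ (succ (succ (succ (succ (succ zero)))))) (refl Nat (succ (succ (succ (succ (succ (succ zero)))))))
  ~> succ (succ (succ (succ (succ (succ zero)))))
inferred type:
  Nat


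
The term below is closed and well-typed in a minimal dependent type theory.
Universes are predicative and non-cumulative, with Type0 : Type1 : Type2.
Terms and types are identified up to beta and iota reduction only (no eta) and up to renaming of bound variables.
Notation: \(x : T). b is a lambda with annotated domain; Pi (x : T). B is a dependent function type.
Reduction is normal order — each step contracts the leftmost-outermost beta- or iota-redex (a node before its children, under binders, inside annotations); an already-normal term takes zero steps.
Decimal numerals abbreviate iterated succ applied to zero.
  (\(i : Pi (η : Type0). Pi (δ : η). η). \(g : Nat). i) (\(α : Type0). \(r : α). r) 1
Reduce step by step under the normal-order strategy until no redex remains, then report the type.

normal-order reduction:
  (\(i : Pi (η : Type0). Pi (δ : η). η). \(g : Nat). i) (\(α : Type0). \(r : α). r) 1
  ~> (\(i : Nat). \(η : Type0). \(δ : η). δ) 1
  ~> \(i : Type0). \(η : i). η
the term's type:
  Pi (i : Type0). Pi (η : i). i


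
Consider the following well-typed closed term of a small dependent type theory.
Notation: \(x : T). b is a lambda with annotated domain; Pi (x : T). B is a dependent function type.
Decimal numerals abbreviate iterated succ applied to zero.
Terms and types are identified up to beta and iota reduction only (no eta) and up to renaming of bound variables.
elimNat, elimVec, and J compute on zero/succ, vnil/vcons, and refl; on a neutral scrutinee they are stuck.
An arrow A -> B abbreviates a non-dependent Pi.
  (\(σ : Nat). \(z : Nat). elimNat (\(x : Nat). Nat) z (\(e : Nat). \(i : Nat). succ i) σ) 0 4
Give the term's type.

type:
  Nat


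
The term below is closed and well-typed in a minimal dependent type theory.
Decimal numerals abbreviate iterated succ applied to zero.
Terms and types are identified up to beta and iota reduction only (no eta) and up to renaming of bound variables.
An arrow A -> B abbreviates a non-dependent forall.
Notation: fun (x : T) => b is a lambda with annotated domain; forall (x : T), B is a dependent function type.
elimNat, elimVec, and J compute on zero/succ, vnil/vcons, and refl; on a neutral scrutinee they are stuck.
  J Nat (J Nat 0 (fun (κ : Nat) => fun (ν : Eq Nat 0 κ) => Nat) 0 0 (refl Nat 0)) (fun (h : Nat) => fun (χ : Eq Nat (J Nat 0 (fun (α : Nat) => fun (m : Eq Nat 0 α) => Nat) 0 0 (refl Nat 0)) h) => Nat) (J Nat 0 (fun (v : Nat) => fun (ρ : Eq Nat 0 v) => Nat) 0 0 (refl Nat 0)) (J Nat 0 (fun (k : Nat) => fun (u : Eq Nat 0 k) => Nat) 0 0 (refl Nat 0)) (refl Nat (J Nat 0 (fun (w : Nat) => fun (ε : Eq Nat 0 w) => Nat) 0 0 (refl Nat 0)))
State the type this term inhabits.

type:
  Nat


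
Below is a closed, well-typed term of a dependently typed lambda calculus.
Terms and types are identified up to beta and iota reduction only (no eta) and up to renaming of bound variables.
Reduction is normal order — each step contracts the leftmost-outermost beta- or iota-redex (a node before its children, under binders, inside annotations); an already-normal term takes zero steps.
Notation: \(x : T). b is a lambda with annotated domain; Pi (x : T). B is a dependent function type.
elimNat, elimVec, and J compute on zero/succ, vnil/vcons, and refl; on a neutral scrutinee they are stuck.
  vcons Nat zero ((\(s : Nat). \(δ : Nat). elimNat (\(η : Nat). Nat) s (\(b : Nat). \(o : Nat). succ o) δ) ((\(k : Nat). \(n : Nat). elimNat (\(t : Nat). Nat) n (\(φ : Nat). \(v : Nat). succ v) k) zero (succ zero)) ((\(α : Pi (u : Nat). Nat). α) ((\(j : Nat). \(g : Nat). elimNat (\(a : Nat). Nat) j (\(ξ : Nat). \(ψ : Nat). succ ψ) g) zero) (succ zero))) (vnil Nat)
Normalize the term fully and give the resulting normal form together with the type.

reduced normal form:
  vcons Nat zero (succ (succ zero)) (vnil Nat)
the term's type:
  Vec Nat (succ zero)
observation: the first redex contracted is a beta-redex; the normal form is reached in 16 normal-order steps.


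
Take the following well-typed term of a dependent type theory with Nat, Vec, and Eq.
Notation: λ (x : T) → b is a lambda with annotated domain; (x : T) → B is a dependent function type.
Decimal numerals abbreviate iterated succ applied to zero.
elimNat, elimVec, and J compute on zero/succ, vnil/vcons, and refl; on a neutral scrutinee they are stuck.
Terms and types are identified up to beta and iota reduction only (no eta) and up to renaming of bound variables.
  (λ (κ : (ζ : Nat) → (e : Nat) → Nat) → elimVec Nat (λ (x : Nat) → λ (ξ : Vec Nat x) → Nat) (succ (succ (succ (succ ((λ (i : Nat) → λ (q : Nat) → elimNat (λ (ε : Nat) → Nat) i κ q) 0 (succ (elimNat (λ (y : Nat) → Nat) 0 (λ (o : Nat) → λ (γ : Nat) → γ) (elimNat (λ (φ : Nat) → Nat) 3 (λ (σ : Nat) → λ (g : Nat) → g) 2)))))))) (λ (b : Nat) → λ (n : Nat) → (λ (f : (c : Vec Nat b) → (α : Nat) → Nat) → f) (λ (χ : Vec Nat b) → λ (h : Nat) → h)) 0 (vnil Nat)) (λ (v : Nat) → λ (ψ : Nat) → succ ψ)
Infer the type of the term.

the term's type:
  Nat


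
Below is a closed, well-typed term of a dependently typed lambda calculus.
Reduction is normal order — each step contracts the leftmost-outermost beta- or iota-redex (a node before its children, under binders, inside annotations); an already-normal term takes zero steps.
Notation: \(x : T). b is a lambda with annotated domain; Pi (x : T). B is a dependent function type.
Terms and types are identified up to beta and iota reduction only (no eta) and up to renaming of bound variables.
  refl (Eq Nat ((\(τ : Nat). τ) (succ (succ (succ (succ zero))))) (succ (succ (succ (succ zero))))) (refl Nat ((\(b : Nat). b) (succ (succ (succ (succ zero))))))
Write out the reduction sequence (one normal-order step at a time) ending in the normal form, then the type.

normal-order reduction sequence:
  refl (Eq Nat ((\(τ : Nat). τ) (succ (succ (succ (succ zero))))) (succ (succ (succ (succ zero))))) (refl Nat ((\(b : Nat). b) (succ (succ (succ (succ zero))))))
  ~> refl (Eq Nat (succ (succ (succ (succ zero)))) (succ (succ (succ (succ zero))))) (refl Nat ((\(τ : Nat). τ) (succ (succ (succ (succ zero))))))
  ~> refl (Eq Nat (succ (succ (succ (succ zero)))) (succ (succ (succ (succ zero))))) (refl Nat (succ (succ (succ (succ zero)))))
type:
  Eq (Eq Nat (succ (succ (succ (succ zero)))) (succ (succ (succ (succ zero))))) (refl Nat (succ (succ (succ (succ zero))))) (refl Nat (succ (succ (succ (succ zero)))))


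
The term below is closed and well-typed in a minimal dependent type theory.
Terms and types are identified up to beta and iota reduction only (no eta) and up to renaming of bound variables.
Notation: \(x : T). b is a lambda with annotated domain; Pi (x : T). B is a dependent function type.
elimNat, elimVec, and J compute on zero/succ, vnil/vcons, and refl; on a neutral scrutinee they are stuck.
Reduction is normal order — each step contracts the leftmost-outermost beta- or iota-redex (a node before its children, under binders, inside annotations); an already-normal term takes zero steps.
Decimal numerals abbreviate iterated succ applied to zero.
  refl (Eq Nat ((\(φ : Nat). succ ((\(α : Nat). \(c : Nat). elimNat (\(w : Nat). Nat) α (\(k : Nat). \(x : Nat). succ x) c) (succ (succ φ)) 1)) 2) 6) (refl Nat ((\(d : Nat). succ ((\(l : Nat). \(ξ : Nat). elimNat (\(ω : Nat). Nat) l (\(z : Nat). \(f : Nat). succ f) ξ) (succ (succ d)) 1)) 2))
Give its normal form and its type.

resulting normal form:
  refl (Eq Nat 6 6) (refl Nat 6)
type:
  Eq (Eq Nat 6 6) (refl Nat 6) (refl Nat 6)


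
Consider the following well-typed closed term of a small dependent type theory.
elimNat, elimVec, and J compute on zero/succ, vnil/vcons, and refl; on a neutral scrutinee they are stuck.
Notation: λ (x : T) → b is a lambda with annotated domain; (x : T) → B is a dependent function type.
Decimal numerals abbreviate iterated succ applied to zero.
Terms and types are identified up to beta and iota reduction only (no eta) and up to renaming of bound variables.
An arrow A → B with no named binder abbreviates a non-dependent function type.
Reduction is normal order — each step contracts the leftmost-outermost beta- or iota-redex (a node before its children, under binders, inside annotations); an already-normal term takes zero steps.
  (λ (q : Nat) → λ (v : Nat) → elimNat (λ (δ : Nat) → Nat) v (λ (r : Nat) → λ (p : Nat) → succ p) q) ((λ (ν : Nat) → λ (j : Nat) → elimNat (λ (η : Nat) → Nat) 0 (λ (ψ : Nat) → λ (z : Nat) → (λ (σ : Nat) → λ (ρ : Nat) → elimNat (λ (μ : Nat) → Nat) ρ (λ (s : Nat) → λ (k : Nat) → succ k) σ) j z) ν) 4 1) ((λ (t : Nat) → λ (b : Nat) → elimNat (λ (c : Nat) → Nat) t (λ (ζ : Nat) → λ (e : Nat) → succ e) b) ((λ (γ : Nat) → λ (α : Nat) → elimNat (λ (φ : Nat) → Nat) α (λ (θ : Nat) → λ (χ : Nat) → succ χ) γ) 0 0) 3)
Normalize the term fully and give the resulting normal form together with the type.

reduced normal form:
  7
the term's type:
  Nat


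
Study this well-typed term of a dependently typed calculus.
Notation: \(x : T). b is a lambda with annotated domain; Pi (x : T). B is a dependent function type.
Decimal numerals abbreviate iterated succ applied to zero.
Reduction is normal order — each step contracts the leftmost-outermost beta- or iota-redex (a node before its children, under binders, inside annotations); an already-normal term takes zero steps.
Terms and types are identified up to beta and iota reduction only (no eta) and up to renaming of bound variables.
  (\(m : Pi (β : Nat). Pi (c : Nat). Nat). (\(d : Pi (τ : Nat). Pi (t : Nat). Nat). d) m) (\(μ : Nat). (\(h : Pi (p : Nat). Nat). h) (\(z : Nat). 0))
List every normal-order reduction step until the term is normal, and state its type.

normal-order reduction:
  (\(m : Pi (β : Nat). Pi (c : Nat). Nat). (\(d : Pi (τ : Nat). Pi (t : Nat). Nat). d) m) (\(μ : Nat). (\(h : Pi (p : Nat). Nat). h) (\(z : Nat). 0))
  ~> (\(m : Pi (β : Nat). Pi (c : Nat). Nat). m) (\(d : Nat). (\(τ : Pi (t : Nat). Nat). τ) (\(μ : Nat). 0))
  ~> \(m : Nat). (\(β : Pi (c : Nat). Nat). β) (\(d : Nat). 0)
  ~> \(m : Nat). \(β : Nat). 0
inferred type:
  Pi (m : Nat). Pi (β : Nat). Nat


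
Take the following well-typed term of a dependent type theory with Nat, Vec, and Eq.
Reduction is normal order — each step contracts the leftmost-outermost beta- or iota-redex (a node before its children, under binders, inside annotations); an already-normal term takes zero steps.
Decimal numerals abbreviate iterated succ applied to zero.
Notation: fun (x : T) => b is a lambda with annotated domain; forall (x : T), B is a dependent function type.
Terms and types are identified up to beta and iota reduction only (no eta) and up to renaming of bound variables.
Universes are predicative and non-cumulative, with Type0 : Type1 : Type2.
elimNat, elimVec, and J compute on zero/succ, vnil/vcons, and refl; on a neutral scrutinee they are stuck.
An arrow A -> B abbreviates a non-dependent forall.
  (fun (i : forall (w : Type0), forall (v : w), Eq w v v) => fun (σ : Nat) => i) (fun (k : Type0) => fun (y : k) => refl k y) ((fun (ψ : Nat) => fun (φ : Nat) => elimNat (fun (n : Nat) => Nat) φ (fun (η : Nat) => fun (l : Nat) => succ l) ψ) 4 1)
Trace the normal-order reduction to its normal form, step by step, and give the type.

normal-order reduction sequence:
  (fun (i : forall (w : Type0), forall (v : w), Eq w v v) => fun (σ : Nat) => i) (fun (k : Type0) => fun (y : k) => refl k y) ((fun (ψ : Nat) => fun (φ : Nat) => elimNat (fun (n : Nat) => Nat) φ (fun (η : Nat) => fun (l : Nat) => succ l) ψ) 4 1)
  ~> (fun (i : Nat) => fun (w : Type0) => fun (v : w) => refl w v) ((fun (σ : Nat) => fun (k : Nat) => elimNat (fun (y : Nat) => Nat) k (fun (ψ : Nat) => fun (φ : Nat) => succ φ) σ) 4 1)
  ~> fun (i : Type0) => fun (w : i) => refl i w
type:
  forall (i : Type0), forall (w : i), Eq i w w


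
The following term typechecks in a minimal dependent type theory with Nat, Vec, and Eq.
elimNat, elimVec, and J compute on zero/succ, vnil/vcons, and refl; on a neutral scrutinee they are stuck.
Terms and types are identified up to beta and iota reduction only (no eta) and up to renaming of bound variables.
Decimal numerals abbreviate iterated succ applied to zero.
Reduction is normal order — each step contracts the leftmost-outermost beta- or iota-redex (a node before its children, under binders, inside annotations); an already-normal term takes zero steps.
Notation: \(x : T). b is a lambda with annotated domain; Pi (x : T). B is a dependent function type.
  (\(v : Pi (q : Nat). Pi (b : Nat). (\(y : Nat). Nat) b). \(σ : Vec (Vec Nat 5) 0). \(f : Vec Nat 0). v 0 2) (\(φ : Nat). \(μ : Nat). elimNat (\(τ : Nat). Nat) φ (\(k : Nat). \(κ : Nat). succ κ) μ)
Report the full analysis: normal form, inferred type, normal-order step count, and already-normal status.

resulting normal form:
  \(v : Vec (Vec Nat 5) 0). \(q : Vec Nat 0). 2
type:
  Pi (v : Vec (Vec Nat 5) 0). Pi (q : Vec Nat 0). Nat
steps to reach normal form (normal order): 10
started in normal form: no
first redex: a beta-redex


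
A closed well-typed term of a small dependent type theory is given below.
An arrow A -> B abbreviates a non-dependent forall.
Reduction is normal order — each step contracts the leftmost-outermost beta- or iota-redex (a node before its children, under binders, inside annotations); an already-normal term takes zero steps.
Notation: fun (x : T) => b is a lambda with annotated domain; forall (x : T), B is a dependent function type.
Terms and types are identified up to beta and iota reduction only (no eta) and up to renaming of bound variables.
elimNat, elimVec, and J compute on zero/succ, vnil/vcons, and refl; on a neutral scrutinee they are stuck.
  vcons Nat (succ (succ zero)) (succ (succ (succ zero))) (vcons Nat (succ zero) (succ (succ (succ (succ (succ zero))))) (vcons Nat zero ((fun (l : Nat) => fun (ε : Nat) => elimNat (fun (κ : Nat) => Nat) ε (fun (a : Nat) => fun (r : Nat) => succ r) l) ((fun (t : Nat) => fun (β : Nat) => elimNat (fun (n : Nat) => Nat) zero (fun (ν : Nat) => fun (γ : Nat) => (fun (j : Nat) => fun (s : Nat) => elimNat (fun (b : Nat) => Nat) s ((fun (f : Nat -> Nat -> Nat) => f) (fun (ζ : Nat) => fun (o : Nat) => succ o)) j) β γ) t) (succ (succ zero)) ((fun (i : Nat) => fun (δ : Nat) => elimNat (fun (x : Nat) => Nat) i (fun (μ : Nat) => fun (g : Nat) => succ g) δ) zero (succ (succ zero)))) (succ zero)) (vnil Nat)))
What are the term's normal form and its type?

resulting normal form:
  vcons Nat (succ (succ zero)) (succ (succ (succ zero))) (vcons Nat (succ zero) (succ (succ (succ (succ (succ zero))))) (vcons Nat zero (succ (succ (succ (succ (succ zero))))) (vnil Nat)))
type:
  Vec Nat (succ (succ (succ zero)))
observation: the leftmost-outermost redex is a beta-redex, and normalization takes 62 steps.


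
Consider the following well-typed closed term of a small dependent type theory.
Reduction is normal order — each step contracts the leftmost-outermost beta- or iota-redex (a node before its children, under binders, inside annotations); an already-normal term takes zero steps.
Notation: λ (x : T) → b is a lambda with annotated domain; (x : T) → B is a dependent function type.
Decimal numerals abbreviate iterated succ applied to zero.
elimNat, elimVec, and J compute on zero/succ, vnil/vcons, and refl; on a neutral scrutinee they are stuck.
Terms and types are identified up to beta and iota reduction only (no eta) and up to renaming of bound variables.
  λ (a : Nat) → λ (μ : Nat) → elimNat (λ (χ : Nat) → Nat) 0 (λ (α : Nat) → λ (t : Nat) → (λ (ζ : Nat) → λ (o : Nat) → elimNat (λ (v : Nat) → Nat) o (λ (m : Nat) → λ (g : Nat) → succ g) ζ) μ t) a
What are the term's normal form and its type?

reduced normal form:
  λ (a : Nat) → λ (μ : Nat) → elimNat (λ (χ : Nat) → Nat) 0 (λ (α : Nat) → λ (t : Nat) → elimNat (λ (ζ : Nat) → Nat) t (λ (o : Nat) → λ (v : Nat) → succ v) μ) a
inferred type:
  (a : Nat) → (μ : Nat) → Nat
observation: 2 normal-order steps normalize the term, beginning with a beta-redex.


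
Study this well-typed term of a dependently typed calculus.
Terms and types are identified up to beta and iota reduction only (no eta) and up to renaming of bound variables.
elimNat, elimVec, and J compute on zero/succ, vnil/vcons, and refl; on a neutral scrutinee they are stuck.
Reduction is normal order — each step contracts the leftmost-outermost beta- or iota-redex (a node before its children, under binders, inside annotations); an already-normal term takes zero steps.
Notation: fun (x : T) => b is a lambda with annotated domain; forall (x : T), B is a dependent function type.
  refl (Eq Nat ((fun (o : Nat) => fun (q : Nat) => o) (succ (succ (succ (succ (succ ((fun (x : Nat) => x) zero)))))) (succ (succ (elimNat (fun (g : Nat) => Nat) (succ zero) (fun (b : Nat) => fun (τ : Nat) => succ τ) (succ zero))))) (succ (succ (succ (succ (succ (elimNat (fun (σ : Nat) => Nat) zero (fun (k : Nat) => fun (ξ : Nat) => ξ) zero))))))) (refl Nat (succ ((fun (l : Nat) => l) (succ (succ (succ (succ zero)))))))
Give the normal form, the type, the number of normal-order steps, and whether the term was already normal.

normal form:
  refl (Eq Nat (succ (succ (succ (succ (succ zero))))) (succ (succ (succ (succ (succ zero)))))) (refl Nat (succ (succ (succ (succ (succ zero))))))
the term's type:
  Eq (Eq Nat (succ (succ (succ (succ (succ zero))))) (succ (succ (succ (succ (succ zero)))))) (refl Nat (succ (succ (succ (succ (succ zero)))))) (refl Nat (succ (succ (succ (succ (succ zero))))))
normal-order step count: 5
term was already normal: no
first redex: a beta-redex


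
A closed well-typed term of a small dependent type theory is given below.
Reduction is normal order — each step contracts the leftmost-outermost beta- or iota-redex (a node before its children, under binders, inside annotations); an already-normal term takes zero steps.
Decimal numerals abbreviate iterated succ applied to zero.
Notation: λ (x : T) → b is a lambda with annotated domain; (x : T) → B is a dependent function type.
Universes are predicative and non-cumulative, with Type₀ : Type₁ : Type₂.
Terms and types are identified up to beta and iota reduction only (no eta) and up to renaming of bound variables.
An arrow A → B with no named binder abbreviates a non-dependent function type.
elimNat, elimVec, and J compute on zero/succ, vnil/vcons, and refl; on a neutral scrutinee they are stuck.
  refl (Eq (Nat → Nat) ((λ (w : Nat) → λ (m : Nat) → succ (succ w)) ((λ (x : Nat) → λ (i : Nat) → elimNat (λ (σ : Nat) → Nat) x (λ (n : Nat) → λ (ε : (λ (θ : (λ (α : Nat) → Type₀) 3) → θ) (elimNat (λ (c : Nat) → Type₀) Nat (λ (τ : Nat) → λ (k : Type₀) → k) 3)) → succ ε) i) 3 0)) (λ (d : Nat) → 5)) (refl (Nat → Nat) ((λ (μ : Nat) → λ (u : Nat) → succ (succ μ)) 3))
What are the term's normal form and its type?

resulting normal form:
  refl (Eq (Nat → Nat) (λ (w : Nat) → 5) (λ (m : Nat) → 5)) (refl (Nat → Nat) (λ (x : Nat) → 5))
inferred type:
  Eq (Eq (Nat → Nat) (λ (w : Nat) → 5) (λ (m : Nat) → 5)) (refl (Nat → Nat) (λ (x : Nat) → 5)) (refl (Nat → Nat) (λ (i : Nat) → 5))


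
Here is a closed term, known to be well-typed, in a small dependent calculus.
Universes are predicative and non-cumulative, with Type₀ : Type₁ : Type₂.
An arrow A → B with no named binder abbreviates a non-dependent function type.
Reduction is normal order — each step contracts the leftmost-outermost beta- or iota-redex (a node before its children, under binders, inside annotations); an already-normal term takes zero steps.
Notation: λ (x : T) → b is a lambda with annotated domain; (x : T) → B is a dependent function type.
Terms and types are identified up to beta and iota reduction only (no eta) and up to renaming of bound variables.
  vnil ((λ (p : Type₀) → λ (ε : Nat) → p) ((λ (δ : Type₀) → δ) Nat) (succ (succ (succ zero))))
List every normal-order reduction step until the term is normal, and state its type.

reduction (normal order):
  vnil ((λ (p : Type₀) → λ (ε : Nat) → p) ((λ (δ : Type₀) → δ) Nat) (succ (succ (succ zero))))
  ~> vnil ((λ (p : Nat) → (λ (ε : Type₀) → ε) Nat) (succ (succ (succ zero))))
  ~> vnil ((λ (p : Type₀) → p) Nat)
  ~> vnil Nat
inferred type:
  Vec Nat zero


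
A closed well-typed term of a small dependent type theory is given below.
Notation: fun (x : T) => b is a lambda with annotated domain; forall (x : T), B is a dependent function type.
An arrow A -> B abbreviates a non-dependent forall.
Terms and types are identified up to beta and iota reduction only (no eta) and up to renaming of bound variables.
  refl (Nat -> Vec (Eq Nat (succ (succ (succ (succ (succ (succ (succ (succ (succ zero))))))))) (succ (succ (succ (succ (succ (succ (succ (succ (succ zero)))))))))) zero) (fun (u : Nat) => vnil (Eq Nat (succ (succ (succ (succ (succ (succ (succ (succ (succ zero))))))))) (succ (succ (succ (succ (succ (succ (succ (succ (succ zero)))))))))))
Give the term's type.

inferred type:
  Eq (Nat -> Vec (Eq Nat (succ (succ (succ (succ (succ (succ (succ (succ (succ zero))))))))) (succ (succ (succ (succ (succ (succ (succ (succ (succ zero)))))))))) zero) (fun (u : Nat) => vnil (Eq Nat (succ (succ (succ (succ (succ (succ (succ (succ (succ zero))))))))) (succ (succ (succ (succ (succ (succ (succ (succ (succ zero))))))))))) (fun (r : Nat) => vnil (Eq Nat (succ (succ (succ (succ (succ (succ (succ (succ (succ zero))))))))) (succ (succ (succ (succ (succ (succ (succ (succ (succ zero)))))))))))


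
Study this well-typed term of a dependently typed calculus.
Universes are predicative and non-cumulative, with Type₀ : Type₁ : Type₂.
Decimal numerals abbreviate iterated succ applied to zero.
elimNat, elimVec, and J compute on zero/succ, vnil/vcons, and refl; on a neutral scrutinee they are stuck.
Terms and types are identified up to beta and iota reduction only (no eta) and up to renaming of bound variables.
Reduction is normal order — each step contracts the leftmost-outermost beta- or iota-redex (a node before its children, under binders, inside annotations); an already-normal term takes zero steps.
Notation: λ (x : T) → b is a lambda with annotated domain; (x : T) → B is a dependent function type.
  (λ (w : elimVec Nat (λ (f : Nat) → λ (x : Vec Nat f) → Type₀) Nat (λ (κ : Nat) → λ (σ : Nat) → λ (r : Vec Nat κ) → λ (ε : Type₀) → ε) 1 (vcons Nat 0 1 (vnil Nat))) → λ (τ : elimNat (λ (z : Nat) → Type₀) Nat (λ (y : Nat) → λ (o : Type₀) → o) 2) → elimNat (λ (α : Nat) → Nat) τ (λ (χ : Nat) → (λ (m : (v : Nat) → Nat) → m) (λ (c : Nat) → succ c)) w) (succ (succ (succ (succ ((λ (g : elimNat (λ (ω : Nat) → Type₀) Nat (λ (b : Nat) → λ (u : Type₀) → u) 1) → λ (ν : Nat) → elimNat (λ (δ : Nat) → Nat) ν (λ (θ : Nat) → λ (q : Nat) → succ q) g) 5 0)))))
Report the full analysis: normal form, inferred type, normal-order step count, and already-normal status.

reduced normal form:
  λ (w : Nat) → succ (succ (succ (succ (succ (succ (succ (succ (succ w))))))))
type:
  (w : Nat) → Nat
reduction steps (normal order): 59
already normal: no
first contracted redex: a beta-redex
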